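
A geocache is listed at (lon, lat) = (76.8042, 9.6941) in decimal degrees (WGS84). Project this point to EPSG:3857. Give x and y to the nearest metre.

x 8549804 m, y 1084328 m

Web Mercator is spherical with R = a = 6378137 m.
x = R·λ = 6378137 × 1.340486169 = 8549804.435 m.
y = R·ln tan(π/4 + φ/2) = 6378137 × 0.170007030 = 1084328.127 m.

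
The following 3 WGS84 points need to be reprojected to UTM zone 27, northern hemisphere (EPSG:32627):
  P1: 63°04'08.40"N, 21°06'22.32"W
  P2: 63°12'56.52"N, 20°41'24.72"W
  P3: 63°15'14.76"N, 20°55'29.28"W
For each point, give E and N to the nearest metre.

P1: E 494633 m, N 6993281 m; P2: E 515576 m, N 7009660 m; P3: E 503776 m, N 7013903 m

UTM zone 27N: λ₀ = -21°, k₀ = 0.9996.
P1 (63.0690°, -21.1062°) → (494633.401, 6993281.465) m.
P2 (63.2157°, -20.6902°) → (515576.222, 7009659.839) m.
P3 (63.2541°, -20.9248°) → (503775.926, 7013903.018) m.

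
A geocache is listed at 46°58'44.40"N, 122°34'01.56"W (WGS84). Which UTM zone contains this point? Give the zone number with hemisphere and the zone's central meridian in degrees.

UTM zone = ⌊(λ + 180)/6⌋ + 1; -122.5671° ∈ [-126°, -120°) → zone 10.
Hemisphere: N (φ ≥ 0).
Central meridian λ₀ = 6×10 − 183 = -123°.

Zone 10N, central meridian -123°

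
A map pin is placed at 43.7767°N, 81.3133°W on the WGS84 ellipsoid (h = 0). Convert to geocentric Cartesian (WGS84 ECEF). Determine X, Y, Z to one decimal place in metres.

WGS84: a = 6378137 m, e² = 0.006694380; N(φ) = a/√(1−e²sin²φ) = 6388380.370 m.
X = (N+h)·cosφ·cosλ = 696658.815 m; Y = (N+h)·cosφ·sinλ = -4559764.475 m; Z = (N(1−e²)+h)·sinφ = 4390210.621 m.

X 696658.8 m, Y -4559764.5 m, Z 4390210.6 m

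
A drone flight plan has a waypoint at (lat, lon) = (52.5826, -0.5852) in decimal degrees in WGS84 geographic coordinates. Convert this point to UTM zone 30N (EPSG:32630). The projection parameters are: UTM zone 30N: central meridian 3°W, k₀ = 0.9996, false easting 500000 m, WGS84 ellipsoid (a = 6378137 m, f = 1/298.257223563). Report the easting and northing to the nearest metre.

E 663604 m, N 5828579 m

Zone 30 central meridian λ₀ = 6×30 − 183 = -3°; Δλ = +2.4148°.
Transverse Mercator on WGS84 with k₀ = 0.9996 gives E = 663604.012 m, N = 5828578.791 m.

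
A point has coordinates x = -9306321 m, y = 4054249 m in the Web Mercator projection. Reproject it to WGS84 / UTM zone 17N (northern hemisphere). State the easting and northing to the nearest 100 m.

E 260400 m, N 3786200 m

Web Mercator inverse (R = 6378137 m) → φ = 34.18930147°, λ = -83.60010393°.
UTM 17N forward: E = 260389.438 m, N = 3786202.027 m.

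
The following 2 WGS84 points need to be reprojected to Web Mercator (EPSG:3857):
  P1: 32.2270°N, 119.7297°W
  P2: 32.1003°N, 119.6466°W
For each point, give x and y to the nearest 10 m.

Web Mercator: x = R·λ, y = R·ln tan(π/4+φ/2), R = 6378137 m.
P1 (32.2270°, -119.7297°) → (-13328249.237, 3793144.928) m.
P2 (32.1003°, -119.6466°) → (-13318998.587, 3776483.774) m.

P1: x -13328250 m, y 3793140 m; P2: x -13319000 m, y 3776480 m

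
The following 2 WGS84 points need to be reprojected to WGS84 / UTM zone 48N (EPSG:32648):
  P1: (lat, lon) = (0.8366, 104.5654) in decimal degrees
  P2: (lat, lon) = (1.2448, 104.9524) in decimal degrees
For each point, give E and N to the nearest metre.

UTM zone 48N: λ₀ = 105°, k₀ = 0.9996.
P1 (0.8366°, 104.5654°) → (451644.555, 92472.180) m.
P2 (1.2448°, 104.9524°) → (494704.553, 137588.067) m.

P1: E 451645 m, N 92472 m; P2: E 494705 m, N 137588 m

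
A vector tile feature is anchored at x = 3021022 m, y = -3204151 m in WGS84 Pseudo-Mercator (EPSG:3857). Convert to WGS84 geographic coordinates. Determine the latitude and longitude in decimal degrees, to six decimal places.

R = 6378137 m. λ = x/R = 27.13830236°.
φ = 2·arctan(exp(y/R)) − 90° = 2·arctan(0.60510) − 90° = -27.64389635°.

lat -27.643896°, lon 27.138302°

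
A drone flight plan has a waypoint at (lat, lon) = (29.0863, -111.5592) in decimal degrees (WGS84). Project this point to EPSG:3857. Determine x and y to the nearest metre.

x -12418713 m, y 3386635 m

Web Mercator is spherical with R = a = 6378137 m.
x = R·λ = 6378137 × -1.947075351 = -12418713.337 m.
y = R·ln tan(π/4 + φ/2) = 6378137 × 0.530975531 = 3386634.683 m.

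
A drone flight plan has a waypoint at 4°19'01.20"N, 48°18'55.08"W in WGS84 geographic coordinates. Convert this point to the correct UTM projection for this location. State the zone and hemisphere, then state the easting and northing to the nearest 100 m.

Zone 22N: E 798000 m, N 477700 m

Longitude -48.3153° lies in the 6° band [-54°, -48°), giving zone 22; latitude is north of the equator, so 22N.
Zone 22 central meridian λ₀ = 6×22 − 183 = -51°; Δλ = +2.6847°.
Transverse Mercator on WGS84 with k₀ = 0.9996 gives E = 798006.530 m, N = 477693.112 m.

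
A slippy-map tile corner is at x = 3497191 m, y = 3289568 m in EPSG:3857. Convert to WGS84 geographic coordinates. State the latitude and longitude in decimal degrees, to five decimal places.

lat 28.32150°, lon 31.41580°

R = 6378137 m. λ = x/R = 31.41580127°.
φ = 2·arctan(exp(y/R)) − 90° = 2·arctan(1.67491) − 90° = 28.32149695°.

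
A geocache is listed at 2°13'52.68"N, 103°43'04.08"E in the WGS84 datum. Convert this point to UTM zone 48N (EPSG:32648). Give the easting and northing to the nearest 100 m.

E 357400 m, N 246700 m

Zone 48 central meridian λ₀ = 6×48 − 183 = 105°; Δλ = -1.2822°.
Transverse Mercator on WGS84 with k₀ = 0.9996 gives E = 357418.752 m, N = 246689.066 m.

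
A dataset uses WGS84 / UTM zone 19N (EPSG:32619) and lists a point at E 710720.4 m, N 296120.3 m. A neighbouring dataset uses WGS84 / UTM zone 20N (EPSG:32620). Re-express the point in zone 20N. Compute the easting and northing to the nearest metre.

E 43364 m, N 296723 m

UTM 19N → geographic: φ = 2.67760015°, λ = -67.10459966°.
UTM 20N (λ₀ = -63°) forward: E = 43364.484 m, N = 296722.531 m.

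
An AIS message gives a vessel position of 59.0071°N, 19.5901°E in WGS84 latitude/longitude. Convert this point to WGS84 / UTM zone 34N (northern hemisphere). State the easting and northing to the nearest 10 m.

Zone 34 central meridian λ₀ = 6×34 − 183 = 21°; Δλ = -1.4099°.
Transverse Mercator on WGS84 with k₀ = 0.9996 gives E = 419018.501 m, N = 6541696.794 m.

E 419020 m, N 6541700 m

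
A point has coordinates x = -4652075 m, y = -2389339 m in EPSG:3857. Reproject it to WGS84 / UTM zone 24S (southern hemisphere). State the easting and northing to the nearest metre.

Web Mercator inverse (R = 6378137 m) → φ = -20.97870024°, λ = -41.79030075°.
UTM 24S forward: E = 209880.367 m, N = 7677679.067 m.

E 209880 m, N 7677679 m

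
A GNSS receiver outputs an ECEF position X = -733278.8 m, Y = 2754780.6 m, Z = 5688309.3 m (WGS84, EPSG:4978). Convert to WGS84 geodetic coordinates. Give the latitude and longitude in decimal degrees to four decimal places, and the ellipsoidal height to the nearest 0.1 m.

lat 63.5360°, lon 104.9056°, h 1627.1 m

λ = atan2(Y, X) = 104.90560077°; p = √(X²+Y²) = 2850704.1 m.
Bowring's method on WGS84 (a = 6378137 m, b = 6356752.314 m) gives φ = 63.53599997°, h = 1627.079 m.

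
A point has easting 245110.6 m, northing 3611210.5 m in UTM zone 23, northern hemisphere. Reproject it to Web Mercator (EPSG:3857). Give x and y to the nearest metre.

x -5311743 m, y 3843533 m

Unproject from UTM 23N (λ₀ = -45°) → φ = 32.60910007°, λ = -47.71620018°.
Web Mercator (R = 6378137 m): x = -5311743.106 m, y = 3843532.738 m.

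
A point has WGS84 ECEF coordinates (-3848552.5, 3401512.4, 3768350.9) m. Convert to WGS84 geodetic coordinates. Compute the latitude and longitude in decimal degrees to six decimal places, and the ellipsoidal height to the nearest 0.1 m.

lat 36.450100°, lon 138.528399°, h -220.5 m

λ = atan2(Y, X) = 138.52839934°; p = √(X²+Y²) = 5136306.4 m.
Bowring's method on WGS84 (a = 6378137 m, b = 6356752.314 m) gives φ = 36.45009984°, h = -220.506 m.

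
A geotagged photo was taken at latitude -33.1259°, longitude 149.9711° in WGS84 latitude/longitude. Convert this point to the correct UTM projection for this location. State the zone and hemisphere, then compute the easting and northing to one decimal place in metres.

Zone 55S: E 777203.3 m, N 6330825.8 m

Longitude 149.9711° lies in the 6° band [144°, 150°), giving zone 55; latitude is south of the equator, so 55S.
Zone 55 central meridian λ₀ = 6×55 − 183 = 147°; Δλ = +2.9711°.
Transverse Mercator on WGS84 with k₀ = 0.9996 gives E = 777203.336 m, N = 6330825.797 m.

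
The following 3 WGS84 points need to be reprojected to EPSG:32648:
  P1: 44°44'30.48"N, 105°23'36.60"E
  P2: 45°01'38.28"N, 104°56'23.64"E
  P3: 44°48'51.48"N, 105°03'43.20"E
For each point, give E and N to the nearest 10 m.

UTM zone 48N: λ₀ = 105°, k₀ = 0.9996.
P1 (44.7418°, 105.3935°) → (531152.797, 4954343.607) m.
P2 (45.0273°, 104.9399°) → (495265.451, 4985984.848) m.
P3 (44.8143°, 105.0620°) → (504902.307, 4962323.690) m.

P1: E 531150 m, N 4954340 m; P2: E 495270 m, N 4985980 m; P3: E 504900 m, N 4962320 m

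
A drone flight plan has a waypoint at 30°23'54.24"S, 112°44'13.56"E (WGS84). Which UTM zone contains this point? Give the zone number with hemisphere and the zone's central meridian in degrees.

UTM zone = ⌊(λ + 180)/6⌋ + 1; 112.7371° ∈ [108°, 114°) → zone 49.
Hemisphere: S (φ < 0).
Central meridian λ₀ = 6×49 − 183 = 111°.

Zone 49S, central meridian 111°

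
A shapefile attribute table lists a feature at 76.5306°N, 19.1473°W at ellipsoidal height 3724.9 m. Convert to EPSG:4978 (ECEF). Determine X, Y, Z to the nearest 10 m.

WGS84: a = 6378137 m, e² = 0.006694380; N(φ) = a/√(1−e²sin²φ) = 6398423.947 m.
X = (N+h)·cosφ·cosλ = 1408730.048 m; Y = (N+h)·cosφ·sinλ = -489119.305 m; Z = (N(1−e²)+h)·sinφ = 6184398.950 m.

X 1408730 m, Y -489120 m, Z 6184400 m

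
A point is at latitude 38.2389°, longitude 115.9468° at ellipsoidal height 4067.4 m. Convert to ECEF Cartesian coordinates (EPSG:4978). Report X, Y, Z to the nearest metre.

WGS84: a = 6378137 m, e² = 0.006694380; N(φ) = a/√(1−e²sin²φ) = 6386331.268 m.
X = (N+h)·cosφ·cosλ = -2196106.670 m; Y = (N+h)·cosφ·sinλ = 4513317.239 m; Z = (N(1−e²)+h)·sinφ = 3928823.508 m.

X -2196107 m, Y 4513317 m, Z 3928824 m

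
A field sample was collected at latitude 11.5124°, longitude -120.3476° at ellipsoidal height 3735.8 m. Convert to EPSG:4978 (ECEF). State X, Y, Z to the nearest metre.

X -3159959 m, Y -5397322 m, Z 1265341 m

WGS84: a = 6378137 m, e² = 0.006694380; N(φ) = a/√(1−e²sin²φ) = 6378987.541 m.
X = (N+h)·cosφ·cosλ = -3159958.605 m; Y = (N+h)·cosφ·sinλ = -5397322.435 m; Z = (N(1−e²)+h)·sinφ = 1265341.224 m.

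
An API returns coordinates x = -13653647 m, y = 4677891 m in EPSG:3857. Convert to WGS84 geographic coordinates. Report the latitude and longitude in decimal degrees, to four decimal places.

R = 6378137 m. λ = x/R = -122.65279784°.
φ = 2·arctan(exp(y/R)) − 90° = 2·arctan(2.08220) − 90° = 38.69369851°.

lat 38.6937°, lon -122.6528°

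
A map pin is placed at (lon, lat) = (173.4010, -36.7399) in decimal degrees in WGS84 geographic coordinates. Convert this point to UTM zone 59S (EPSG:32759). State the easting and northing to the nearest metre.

Zone 59 central meridian λ₀ = 6×59 − 183 = 171°; Δλ = +2.4010°.
Transverse Mercator on WGS84 with k₀ = 0.9996 gives E = 714375.000 m, N = 5931292.951 m.

E 714375 m, N 5931293 m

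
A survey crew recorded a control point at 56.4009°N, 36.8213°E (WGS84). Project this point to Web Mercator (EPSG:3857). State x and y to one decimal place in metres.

x 4098928.4 m, y 7638641.0 m

Web Mercator is spherical with R = a = 6378137 m.
x = R·λ = 6378137 × 0.642652920 = 4098928.366 m.
y = R·ln tan(π/4 + φ/2) = 6378137 × 1.197628868 = 7638640.996 m.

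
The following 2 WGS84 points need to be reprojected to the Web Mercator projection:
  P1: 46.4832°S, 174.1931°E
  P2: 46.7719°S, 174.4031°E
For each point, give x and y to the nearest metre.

Web Mercator: x = R·λ, y = R·ln tan(π/4+φ/2), R = 6378137 m.
P1 (-46.4832°, 174.1931°) → (19391087.192, -5858123.383) m.
P2 (-46.7719°, 174.4031°) → (19414464.285, -5904921.498) m.

P1: x 19391087 m, y -5858123 m; P2: x 19414464 m, y -5904921 m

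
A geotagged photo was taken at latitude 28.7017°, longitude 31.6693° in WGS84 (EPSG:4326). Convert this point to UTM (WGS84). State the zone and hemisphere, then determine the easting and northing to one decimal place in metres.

Zone 36N: E 370013.2 m, N 3175662.3 m

Longitude 31.6693° lies in the 6° band [30°, 36°), giving zone 36; latitude is north of the equator, so 36N.
Zone 36 central meridian λ₀ = 6×36 − 183 = 33°; Δλ = -1.3307°.
Transverse Mercator on WGS84 with k₀ = 0.9996 gives E = 370013.201 m, N = 3175662.274 m.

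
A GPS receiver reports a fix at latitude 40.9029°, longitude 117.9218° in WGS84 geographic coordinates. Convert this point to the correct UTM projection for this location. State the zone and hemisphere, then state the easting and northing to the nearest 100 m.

Zone 50N: E 577600 m, N 4528400 m

Longitude 117.9218° lies in the 6° band [114°, 120°), giving zone 50; latitude is north of the equator, so 50N.
Zone 50 central meridian λ₀ = 6×50 − 183 = 117°; Δλ = +0.9218°.
Transverse Mercator on WGS84 with k₀ = 0.9996 gives E = 577638.936 m, N = 4528387.090 m.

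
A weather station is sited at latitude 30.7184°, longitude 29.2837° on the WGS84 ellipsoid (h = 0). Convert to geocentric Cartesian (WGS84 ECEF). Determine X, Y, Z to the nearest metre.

X 4786684 m, Y 2684372 m, Z 3239093 m

WGS84: a = 6378137 m, e² = 0.006694380; N(φ) = a/√(1−e²sin²φ) = 6383714.990 m.
X = (N+h)·cosφ·cosλ = 4786684.311 m; Y = (N+h)·cosφ·sinλ = 2684371.646 m; Z = (N(1−e²)+h)·sinφ = 3239093.209 m.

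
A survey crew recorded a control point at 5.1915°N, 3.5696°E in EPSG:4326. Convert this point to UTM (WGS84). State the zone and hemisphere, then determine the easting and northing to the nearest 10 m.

Longitude 3.5696° lies in the 6° band [0°, 6°), giving zone 31; latitude is north of the equator, so 31N.
Zone 31 central meridian λ₀ = 6×31 − 183 = 3°; Δλ = +0.5696°.
Transverse Mercator on WGS84 with k₀ = 0.9996 gives E = 563124.974 m, N = 573860.870 m.

Zone 31N: E 563120 m, N 573860 m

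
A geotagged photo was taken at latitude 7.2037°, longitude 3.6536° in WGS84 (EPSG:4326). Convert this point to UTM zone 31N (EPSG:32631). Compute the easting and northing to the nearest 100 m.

Zone 31 central meridian λ₀ = 6×31 − 183 = 3°; Δλ = +0.6536°.
Transverse Mercator on WGS84 with k₀ = 0.9996 gives E = 572160.559 m, N = 796318.906 m.

E 572200 m, N 796300 m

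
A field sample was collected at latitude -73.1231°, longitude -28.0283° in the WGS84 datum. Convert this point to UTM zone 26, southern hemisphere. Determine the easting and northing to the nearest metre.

E 466680 m, N 1885502 m

Zone 26 central meridian λ₀ = 6×26 − 183 = -27°; Δλ = -1.0283°.
Transverse Mercator on WGS84 with k₀ = 0.9996 gives E = 466680.020 m, N = 1885501.826 m.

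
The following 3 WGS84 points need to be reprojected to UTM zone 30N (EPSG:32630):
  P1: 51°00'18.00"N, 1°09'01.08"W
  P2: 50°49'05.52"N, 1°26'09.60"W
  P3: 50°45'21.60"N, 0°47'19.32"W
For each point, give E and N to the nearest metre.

UTM zone 30N: λ₀ = -3°, k₀ = 0.9996.
P1 (51.0050°, -1.1503°) → (629774.085, 5652009.220) m.
P2 (50.8182°, -1.4360°) → (610170.822, 5630774.046) m.
P3 (50.7560°, -0.7887°) → (655970.751, 5625023.229) m.

P1: E 629774 m, N 5652009 m; P2: E 610171 m, N 5630774 m; P3: E 655971 m, N 5625023 m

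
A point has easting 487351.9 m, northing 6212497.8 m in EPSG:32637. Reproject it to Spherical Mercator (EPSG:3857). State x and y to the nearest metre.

x 4318851 m, y 7569871 m

Unproject from UTM 37N (λ₀ = 39°) → φ = 56.05749992°, λ = 38.79689968°.
Web Mercator (R = 6378137 m): x = 4318851.117 m, y = 7569870.790 m.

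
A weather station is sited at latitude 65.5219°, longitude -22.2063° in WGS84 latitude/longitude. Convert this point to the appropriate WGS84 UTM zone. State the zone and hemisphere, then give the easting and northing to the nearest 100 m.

Longitude -22.2063° lies in the 6° band [-24°, -18°), giving zone 27; latitude is north of the equator, so 27N.
Zone 27 central meridian λ₀ = 6×27 − 183 = -21°; Δλ = -1.2063°.
Transverse Mercator on WGS84 with k₀ = 0.9996 gives E = 444229.865 m, N = 7267155.687 m.

Zone 27N: E 444200 m, N 7267200 m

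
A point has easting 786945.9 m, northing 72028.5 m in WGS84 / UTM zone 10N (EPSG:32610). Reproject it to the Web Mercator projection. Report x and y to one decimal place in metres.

Unproject from UTM 10N (λ₀ = -123°) → φ = 0.65100022°, λ = -120.42200024°.
Web Mercator (R = 6378137 m): x = -13405315.747 m, y = 72470.573 m.

x -13405315.7 m, y 72470.6 m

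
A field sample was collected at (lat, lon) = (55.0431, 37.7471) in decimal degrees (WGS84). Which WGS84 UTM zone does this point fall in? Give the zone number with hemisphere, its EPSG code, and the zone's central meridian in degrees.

UTM zone = ⌊(λ + 180)/6⌋ + 1; 37.7471° ∈ [36°, 42°) → zone 37.
Hemisphere: N (φ ≥ 0).
Central meridian λ₀ = 6×37 − 183 = 39°.
EPSG code: 32637.

Zone 37N (EPSG:32637), central meridian 39°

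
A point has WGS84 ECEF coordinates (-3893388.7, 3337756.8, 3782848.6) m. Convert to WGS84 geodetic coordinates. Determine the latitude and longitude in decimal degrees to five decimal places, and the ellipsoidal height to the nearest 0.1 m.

λ = atan2(Y, X) = 139.39389995°; p = √(X²+Y²) = 5128264.4 m.
Bowring's method on WGS84 (a = 6378137 m, b = 6356752.314 m) gives φ = 36.59819975°, h = 1945.428 m.

lat 36.59820°, lon 139.39390°, h 1945.4 m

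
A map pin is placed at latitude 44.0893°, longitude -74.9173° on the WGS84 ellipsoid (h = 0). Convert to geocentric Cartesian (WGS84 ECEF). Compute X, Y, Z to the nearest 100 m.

WGS84: a = 6378137 m, e² = 0.006694380; N(φ) = a/√(1−e²sin²φ) = 6388497.330 m.
X = (N+h)·cosφ·cosλ = 1194007.586 m; Y = (N+h)·cosφ·sinλ = -4430507.310 m; Z = (N(1−e²)+h)·sinφ = 4415223.816 m.

X 1194000 m, Y -4430500 m, Z 4415200 m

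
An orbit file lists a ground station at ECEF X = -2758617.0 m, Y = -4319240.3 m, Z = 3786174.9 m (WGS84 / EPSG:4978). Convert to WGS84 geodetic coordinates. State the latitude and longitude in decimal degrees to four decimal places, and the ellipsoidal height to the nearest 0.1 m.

λ = atan2(Y, X) = -122.56560048°; p = √(X²+Y²) = 5125017.5 m.
Bowring's method on WGS84 (a = 6378137 m, b = 6356752.314 m) gives φ = 36.63970017°, h = 1323.496 m.

lat 36.6397°, lon -122.5656°, h 1323.5 m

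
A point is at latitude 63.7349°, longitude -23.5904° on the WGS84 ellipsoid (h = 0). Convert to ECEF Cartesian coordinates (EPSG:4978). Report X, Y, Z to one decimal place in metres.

WGS84: a = 6378137 m, e² = 0.006694380; N(φ) = a/√(1−e²sin²φ) = 6395374.758 m.
X = (N+h)·cosφ·cosλ = 2593600.315 m; Y = (N+h)·cosφ·sinλ = -1132598.646 m; Z = (N(1−e²)+h)·sinφ = 5696698.747 m.

X 2593600.3 m, Y -1132598.6 m, Z 5696698.7 m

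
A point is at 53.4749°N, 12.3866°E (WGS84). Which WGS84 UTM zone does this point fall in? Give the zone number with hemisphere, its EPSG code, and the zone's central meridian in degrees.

UTM zone = ⌊(λ + 180)/6⌋ + 1; 12.3866° ∈ [12°, 18°) → zone 33.
Hemisphere: N (φ ≥ 0).
Central meridian λ₀ = 6×33 − 183 = 15°.
EPSG code: 32633.

Zone 33N (EPSG:32633), central meridian 15°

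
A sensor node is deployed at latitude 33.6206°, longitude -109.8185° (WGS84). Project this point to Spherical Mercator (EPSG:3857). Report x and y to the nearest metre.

Web Mercator is spherical with R = a = 6378137 m.
x = R·λ = 6378137 × -1.916694405 = -12224939.4997 m.
y = R·ln tan(π/4 + φ/2) = 6378137 × 0.623688537 = 3977970.937 m.

x -12224939 m, y 3977971 m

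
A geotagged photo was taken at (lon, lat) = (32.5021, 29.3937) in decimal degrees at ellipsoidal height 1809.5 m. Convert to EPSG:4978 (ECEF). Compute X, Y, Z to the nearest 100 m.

WGS84: a = 6378137 m, e² = 0.006694380; N(φ) = a/√(1−e²sin²φ) = 6383286.002 m.
X = (N+h)·cosφ·cosλ = 4691785.014 m; Y = (N+h)·cosφ·sinλ = 2989238.464 m; Z = (N(1−e²)+h)·sinφ = 3112882.395 m.

X 4691800 m, Y 2989200 m, Z 3112900 m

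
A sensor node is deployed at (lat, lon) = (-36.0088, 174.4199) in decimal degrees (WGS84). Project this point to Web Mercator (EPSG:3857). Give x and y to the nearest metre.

Web Mercator is spherical with R = a = 6378137 m.
x = R·λ = 6378137 × 3.044201536 = 19416334.452 m.
y = R·ln tan(π/4 + φ/2) = 6378137 × -0.674465335 = -4301832.306 m.

x 19416334 m, y -4301832 m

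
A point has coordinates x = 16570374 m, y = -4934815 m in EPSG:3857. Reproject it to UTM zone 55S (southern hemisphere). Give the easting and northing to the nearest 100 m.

Web Mercator inverse (R = 6378137 m) → φ = -40.47230085°, λ = 148.85420228°.
UTM 55S forward: E = 657182.687 m, N = 5518168.699 m.

E 657200 m, N 5518200 m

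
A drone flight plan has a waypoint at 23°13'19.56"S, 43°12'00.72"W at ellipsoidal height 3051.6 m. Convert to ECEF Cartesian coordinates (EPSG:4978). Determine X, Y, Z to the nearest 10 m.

X 4277030 m, Y -4016430 m, Z -2500550 m

WGS84: a = 6378137 m, e² = 0.006694380; N(φ) = a/√(1−e²sin²φ) = 6381458.689 m.
X = (N+h)·cosφ·cosλ = 4277033.330 m; Y = (N+h)·cosφ·sinλ = -4016429.732 m; Z = (N(1−e²)+h)·sinφ = -2500545.161 m.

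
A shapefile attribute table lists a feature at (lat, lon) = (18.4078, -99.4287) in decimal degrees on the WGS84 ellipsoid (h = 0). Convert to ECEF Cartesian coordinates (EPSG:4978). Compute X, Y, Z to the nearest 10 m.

X -991740 m, Y -5972020 m, Z 2001260 m

WGS84: a = 6378137 m, e² = 0.006694380; N(φ) = a/√(1−e²sin²φ) = 6380266.884 m.
X = (N+h)·cosφ·cosλ = -991735.579 m; Y = (N+h)·cosφ·sinλ = -5972022.396 m; Z = (N(1−e²)+h)·sinφ = 2001261.758 m.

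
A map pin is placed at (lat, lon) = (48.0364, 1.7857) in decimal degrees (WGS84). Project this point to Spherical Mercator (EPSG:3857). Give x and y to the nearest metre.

Web Mercator is spherical with R = a = 6378137 m.
x = R·λ = 6378137 × 0.031166344 = 198783.215 m.
y = R·ln tan(π/4 + φ/2) = 6378137 × 0.958416640 = 6112912.636 m.

x 198783 m, y 6112913 m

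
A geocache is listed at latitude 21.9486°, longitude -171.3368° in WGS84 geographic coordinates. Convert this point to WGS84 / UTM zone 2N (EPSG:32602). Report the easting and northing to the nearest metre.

Zone 2 central meridian λ₀ = 6×2 − 183 = -171°; Δλ = -0.3368°.
Transverse Mercator on WGS84 with k₀ = 0.9996 gives E = 465222.560 m, N = 2427175.922 m.

E 465223 m, N 2427176 m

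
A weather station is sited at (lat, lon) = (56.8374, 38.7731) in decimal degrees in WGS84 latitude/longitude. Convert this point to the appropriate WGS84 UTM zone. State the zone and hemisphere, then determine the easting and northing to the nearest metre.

Longitude 38.7731° lies in the 6° band [36°, 42°), giving zone 37; latitude is north of the equator, so 37N.
Zone 37 central meridian λ₀ = 6×37 − 183 = 39°; Δλ = -0.2269°.
Transverse Mercator on WGS84 with k₀ = 0.9996 gives E = 486156.263 m, N = 6299309.232 m.

Zone 37N: E 486156 m, N 6299309 m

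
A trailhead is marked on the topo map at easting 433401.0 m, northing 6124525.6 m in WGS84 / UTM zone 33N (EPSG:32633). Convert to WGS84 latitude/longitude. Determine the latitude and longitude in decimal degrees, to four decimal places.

Zone 33N: λ₀ = 15°, k₀ = 0.9996, false easting 500000 m.
Meridian distance M = (N − FN)/k₀ = 6126976.4 m.
Inverse transverse Mercator on WGS84 gives φ = 55.26270000°, λ = 13.95200013°.

lat 55.2627°, lon 13.9520°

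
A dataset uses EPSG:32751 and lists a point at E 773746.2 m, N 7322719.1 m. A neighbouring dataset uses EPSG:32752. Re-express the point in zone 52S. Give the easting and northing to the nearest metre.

E 164160 m, N 7321386 m

UTM 51S → geographic: φ = -24.18440040°, λ = 125.69459976°.
UTM 52S (λ₀ = 129°) forward: E = 164160.365 m, N = 7321385.907 m.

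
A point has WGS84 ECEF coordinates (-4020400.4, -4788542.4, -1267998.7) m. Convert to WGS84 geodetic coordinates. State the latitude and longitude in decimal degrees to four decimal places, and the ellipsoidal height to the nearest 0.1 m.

lat -11.5392°, lon -130.0164°, h 2490.7 m

λ = atan2(Y, X) = -130.01639986°; p = √(X²+Y²) = 6252500.1 m.
Bowring's method on WGS84 (a = 6378137 m, b = 6356752.314 m) gives φ = -11.53920029°, h = 2490.715 m.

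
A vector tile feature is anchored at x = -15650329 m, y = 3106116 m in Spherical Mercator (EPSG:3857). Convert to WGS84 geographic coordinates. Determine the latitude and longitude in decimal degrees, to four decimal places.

R = 6378137 m. λ = x/R = -140.58929742°.
φ = 2·arctan(exp(y/R)) − 90° = 2·arctan(1.62742) − 90° = 26.86099805°.

lat 26.8610°, lon -140.5893°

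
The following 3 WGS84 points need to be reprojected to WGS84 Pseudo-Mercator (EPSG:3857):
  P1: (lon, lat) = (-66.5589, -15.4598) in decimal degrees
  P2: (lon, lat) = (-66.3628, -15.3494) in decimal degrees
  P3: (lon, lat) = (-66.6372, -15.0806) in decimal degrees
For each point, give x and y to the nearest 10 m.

P1: x -7409300 m, y -1742250 m; P2: x -7387470 m, y -1729500 m; P3: x -7418020 m, y -1698490 m

Web Mercator: x = R·λ, y = R·ln tan(π/4+φ/2), R = 6378137 m.
P1 (-15.4598°, -66.5589°) → (-7409302.856, -1742248.067) m.
P2 (-15.3494°, -66.3628°) → (-7387473.104, -1729500.422) m.
P3 (-15.0806°, -66.6372°) → (-7418019.172, -1698490.755) m.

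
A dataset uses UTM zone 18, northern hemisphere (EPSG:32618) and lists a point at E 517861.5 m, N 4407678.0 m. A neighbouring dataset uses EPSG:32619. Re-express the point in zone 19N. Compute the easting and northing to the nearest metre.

E 4200 m, N 4423733 m

UTM 18N → geographic: φ = 39.81889967°, λ = -74.79130057°.
UTM 19N (λ₀ = -69°) forward: E = 4200.150 m, N = 4423732.840 m.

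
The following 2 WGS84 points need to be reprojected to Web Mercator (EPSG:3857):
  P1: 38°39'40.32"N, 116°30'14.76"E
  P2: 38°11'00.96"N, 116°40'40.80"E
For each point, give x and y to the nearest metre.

Web Mercator: x = R·λ, y = R·ln tan(π/4+φ/2), R = 6378137 m.
P1 (38.6612°, 116.5041°) → (12969177.087, 4673256.920) m.
P2 (38.1836°, 116.6780°) → (12988535.547, 4605394.901) m.

P1: x 12969177 m, y 4673257 m; P2: x 12988536 m, y 4605395 m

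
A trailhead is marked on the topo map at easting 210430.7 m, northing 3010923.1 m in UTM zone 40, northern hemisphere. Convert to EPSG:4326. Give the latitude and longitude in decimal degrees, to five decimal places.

Zone 40N: λ₀ = 57°, k₀ = 0.9996, false easting 500000 m.
Meridian distance M = (N − FN)/k₀ = 3012128.0 m.
Inverse transverse Mercator on WGS84 gives φ = 27.19059989°, λ = 54.07720001°.

lat 27.19060°, lon 54.07720°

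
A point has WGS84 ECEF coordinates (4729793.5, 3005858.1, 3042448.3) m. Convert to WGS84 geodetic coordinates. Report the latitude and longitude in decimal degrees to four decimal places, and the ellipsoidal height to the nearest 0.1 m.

lat 28.6589°, lon 32.4366°, h 3474.9 m

λ = atan2(Y, X) = 32.43659985°; p = √(X²+Y²) = 5604117.2 m.
Bowring's method on WGS84 (a = 6378137 m, b = 6356752.314 m) gives φ = 28.65890001°, h = 3474.947 m.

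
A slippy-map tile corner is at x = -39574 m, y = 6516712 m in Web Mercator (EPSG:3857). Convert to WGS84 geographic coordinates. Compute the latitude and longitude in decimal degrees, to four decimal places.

R = 6378137 m. λ = x/R = -0.35549929°.
φ = 2·arctan(exp(y/R)) − 90° = 2·arctan(2.77799) − 90° = 50.40499776°.

lat 50.4050°, lon -0.3555°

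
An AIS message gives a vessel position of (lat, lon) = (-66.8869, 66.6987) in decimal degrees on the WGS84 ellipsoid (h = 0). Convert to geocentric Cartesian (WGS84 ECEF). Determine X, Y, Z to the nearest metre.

WGS84: a = 6378137 m, e² = 0.006694380; N(φ) = a/√(1−e²sin²φ) = 6396273.183 m.
X = (N+h)·cosφ·cosλ = 993203.986 m; Y = (N+h)·cosφ·sinλ = 2306049.826 m; Z = (N(1−e²)+h)·sinφ = -5843473.585 m.

X 993204 m, Y 2306050 m, Z -5843474 m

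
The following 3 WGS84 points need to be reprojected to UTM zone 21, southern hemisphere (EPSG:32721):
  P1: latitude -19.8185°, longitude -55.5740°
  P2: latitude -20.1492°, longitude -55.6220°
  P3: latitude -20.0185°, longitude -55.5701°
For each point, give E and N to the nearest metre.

UTM zone 21S: λ₀ = -57°, k₀ = 0.9996.
P1 (-19.8185°, -55.5740°) → (649349.232, 7807973.068) m.
P2 (-20.1492°, -55.6220°) → (644020.367, 7771411.422) m.
P3 (-20.0185°, -55.5701°) → (649569.502, 7785832.487) m.

P1: E 649349 m, N 7807973 m; P2: E 644020 m, N 7771411 m; P3: E 649570 m, N 7785832 m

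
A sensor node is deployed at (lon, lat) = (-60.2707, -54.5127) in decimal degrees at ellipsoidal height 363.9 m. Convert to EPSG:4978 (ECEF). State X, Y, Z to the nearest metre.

X 1840349 m, Y -3222644 m, Z -5170377 m

WGS84: a = 6378137 m, e² = 0.006694380; N(φ) = a/√(1−e²sin²φ) = 6392338.433 m.
X = (N+h)·cosφ·cosλ = 1840348.601 m; Y = (N+h)·cosφ·sinλ = -3222644.193 m; Z = (N(1−e²)+h)·sinφ = -5170377.151 m.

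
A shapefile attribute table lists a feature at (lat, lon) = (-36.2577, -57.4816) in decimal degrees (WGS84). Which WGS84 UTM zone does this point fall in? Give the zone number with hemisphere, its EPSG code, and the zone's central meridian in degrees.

Zone 21S (EPSG:32721), central meridian -57°

UTM zone = ⌊(λ + 180)/6⌋ + 1; -57.4816° ∈ [-60°, -54°) → zone 21.
Hemisphere: S (φ < 0).
Central meridian λ₀ = 6×21 − 183 = -57°.
EPSG code: 32721.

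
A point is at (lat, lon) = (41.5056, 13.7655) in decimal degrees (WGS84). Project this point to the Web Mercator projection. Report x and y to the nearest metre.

x 1532368 m, y 5087206 m

Web Mercator is spherical with R = a = 6378137 m.
x = R·λ = 6378137 × 0.240253298 = 1532368.451 m.
y = R·ln tan(π/4 + φ/2) = 6378137 × 0.797600621 = 5087206.030 m.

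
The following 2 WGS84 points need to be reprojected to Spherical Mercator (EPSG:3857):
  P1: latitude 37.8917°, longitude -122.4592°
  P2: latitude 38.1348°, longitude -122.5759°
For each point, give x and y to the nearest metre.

Web Mercator: x = R·λ, y = R·ln tan(π/4+φ/2), R = 6378137 m.
P1 (37.8917°, -122.4592°) → (-13632095.787, 4564137.932) m.
P2 (38.1348°, -122.5759°) → (-13645086.772, 4598486.072) m.

P1: x -13632096 m, y 4564138 m; P2: x -13645087 m, y 4598486 m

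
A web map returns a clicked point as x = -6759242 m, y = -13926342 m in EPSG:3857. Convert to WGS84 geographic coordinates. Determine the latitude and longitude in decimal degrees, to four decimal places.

lat -77.1452°, lon -60.7193°

R = 6378137 m. λ = x/R = -60.71930398°.
φ = 2·arctan(exp(y/R)) − 90° = 2·arctan(0.11265) − 90° = -77.14520045°.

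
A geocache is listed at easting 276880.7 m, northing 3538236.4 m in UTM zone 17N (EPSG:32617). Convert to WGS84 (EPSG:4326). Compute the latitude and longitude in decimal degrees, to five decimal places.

lat 31.95820°, lon -83.36080°

Zone 17N: λ₀ = -81°, k₀ = 0.9996, false easting 500000 m.
Meridian distance M = (N − FN)/k₀ = 3539652.3 m.
Inverse transverse Mercator on WGS84 gives φ = 31.95820032°, λ = -83.36080051°.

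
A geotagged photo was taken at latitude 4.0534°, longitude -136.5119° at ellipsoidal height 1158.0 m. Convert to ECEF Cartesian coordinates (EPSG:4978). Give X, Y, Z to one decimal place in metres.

WGS84: a = 6378137 m, e² = 0.006694380; N(φ) = a/√(1−e²sin²φ) = 6378243.673 m.
X = (N+h)·cosφ·cosλ = -4616789.042 m; Y = (N+h)·cosφ·sinλ = -4379347.188 m; Z = (N(1−e²)+h)·sinφ = 447917.342 m.

X -4616789.0 m, Y -4379347.2 m, Z 447917.3 m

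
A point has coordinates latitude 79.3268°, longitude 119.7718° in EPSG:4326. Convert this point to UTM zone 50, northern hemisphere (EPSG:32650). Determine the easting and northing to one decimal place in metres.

E 557288.5 m, N 8807810.0 m

Zone 50 central meridian λ₀ = 6×50 − 183 = 117°; Δλ = +2.7718°.
Transverse Mercator on WGS84 with k₀ = 0.9996 gives E = 557288.475 m, N = 8807810.004 m.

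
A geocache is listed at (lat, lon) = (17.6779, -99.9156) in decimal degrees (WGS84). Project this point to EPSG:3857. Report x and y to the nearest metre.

x -11122554 m, y 1999881 m

Web Mercator is spherical with R = a = 6378137 m.
x = R·λ = 6378137 × -1.743856194 = -11122553.714 m.
y = R·ln tan(π/4 + φ/2) = 6378137 × 0.313552609 = 1999881.499 m.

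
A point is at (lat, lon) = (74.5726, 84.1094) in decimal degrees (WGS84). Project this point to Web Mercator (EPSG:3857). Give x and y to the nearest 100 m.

x 9363000 m, y 12750900 m

Web Mercator is spherical with R = a = 6378137 m.
x = R·λ = 6378137 × 1.467985962 = 9363015.579 m.
y = R·ln tan(π/4 + φ/2) = 6378137 × 1.999161617 = 12750926.675 m.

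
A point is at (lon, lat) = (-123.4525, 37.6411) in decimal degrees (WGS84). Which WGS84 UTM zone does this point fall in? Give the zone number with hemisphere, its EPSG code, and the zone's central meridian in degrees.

Zone 10N (EPSG:32610), central meridian -123°

UTM zone = ⌊(λ + 180)/6⌋ + 1; -123.4525° ∈ [-126°, -120°) → zone 10.
Hemisphere: N (φ ≥ 0).
Central meridian λ₀ = 6×10 − 183 = -123°.
EPSG code: 32610.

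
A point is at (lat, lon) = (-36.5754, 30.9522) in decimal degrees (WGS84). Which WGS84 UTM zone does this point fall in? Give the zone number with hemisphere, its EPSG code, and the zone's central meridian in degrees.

UTM zone = ⌊(λ + 180)/6⌋ + 1; 30.9522° ∈ [30°, 36°) → zone 36.
Hemisphere: S (φ < 0).
Central meridian λ₀ = 6×36 − 183 = 33°.
EPSG code: 32736.

Zone 36S (EPSG:32736), central meridian 33°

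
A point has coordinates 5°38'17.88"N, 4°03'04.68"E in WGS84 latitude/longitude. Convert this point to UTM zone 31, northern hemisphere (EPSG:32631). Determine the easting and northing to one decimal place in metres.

E 616427.6 m, N 623326.7 m

Zone 31 central meridian λ₀ = 6×31 − 183 = 3°; Δλ = +1.0513°.
Transverse Mercator on WGS84 with k₀ = 0.9996 gives E = 616427.609 m, N = 623326.673 m.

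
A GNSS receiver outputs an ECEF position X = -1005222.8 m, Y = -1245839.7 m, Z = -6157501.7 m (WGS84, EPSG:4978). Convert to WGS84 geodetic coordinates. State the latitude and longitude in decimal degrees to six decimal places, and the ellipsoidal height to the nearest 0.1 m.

λ = atan2(Y, X) = -128.89879917°; p = √(X²+Y²) = 1600809.0 m.
Bowring's method on WGS84 (a = 6378137 m, b = 6356752.314 m) gives φ = -75.52040023°, h = 4086.673 m.

lat -75.520400°, lon -128.898799°, h 4086.7 m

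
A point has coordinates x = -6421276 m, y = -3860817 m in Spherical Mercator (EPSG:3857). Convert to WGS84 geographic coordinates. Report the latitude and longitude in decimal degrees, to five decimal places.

R = 6378137 m. λ = x/R = -57.68330374°.
φ = 2·arctan(exp(y/R)) − 90° = 2·arctan(0.54590) − 90° = -32.73979641°.

lat -32.73980°, lon -57.68330°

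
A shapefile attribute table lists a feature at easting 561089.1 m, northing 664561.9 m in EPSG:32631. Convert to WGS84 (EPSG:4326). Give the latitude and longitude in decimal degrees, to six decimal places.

lat 6.012000°, lon 3.552000°

Zone 31N: λ₀ = 3°, k₀ = 0.9996, false easting 500000 m.
Meridian distance M = (N − FN)/k₀ = 664827.8 m.
Inverse transverse Mercator on WGS84 gives φ = 6.01200004°, λ = 3.55199981°.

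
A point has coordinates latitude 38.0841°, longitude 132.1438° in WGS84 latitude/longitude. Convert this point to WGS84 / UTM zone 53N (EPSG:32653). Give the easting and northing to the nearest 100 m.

Zone 53 central meridian λ₀ = 6×53 − 183 = 135°; Δλ = -2.8562°.
Transverse Mercator on WGS84 with k₀ = 0.9996 gives E = 249494.879 m, N = 4218999.275 m.

E 249500 m, N 4219000 m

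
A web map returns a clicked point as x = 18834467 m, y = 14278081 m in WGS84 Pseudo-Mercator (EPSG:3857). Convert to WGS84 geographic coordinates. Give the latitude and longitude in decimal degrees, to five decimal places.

R = 6378137 m. λ = x/R = 169.19289574°.
φ = 2·arctan(exp(y/R)) − 90° = 2·arctan(9.38017) − 90° = 77.82959916°.

lat 77.82960°, lon 169.19290°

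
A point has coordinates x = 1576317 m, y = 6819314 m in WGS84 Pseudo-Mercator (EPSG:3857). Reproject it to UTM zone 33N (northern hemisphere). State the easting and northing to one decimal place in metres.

Web Mercator inverse (R = 6378137 m) → φ = 52.10599805°, λ = 14.16029654°.
UTM 33N forward: E = 442490.656 m, N = 5773160.295 m.

E 442490.7 m, N 5773160.3 m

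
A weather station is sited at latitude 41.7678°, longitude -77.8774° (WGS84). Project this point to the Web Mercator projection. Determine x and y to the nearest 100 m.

Web Mercator is spherical with R = a = 6378137 m.
x = R·λ = 6378137 × -1.359217043 = -8669272.512 m.
y = R·ln tan(π/4 + φ/2) = 6378137 × 0.803723755 = 5126260.222 m.

x -8669300 m, y 5126300 m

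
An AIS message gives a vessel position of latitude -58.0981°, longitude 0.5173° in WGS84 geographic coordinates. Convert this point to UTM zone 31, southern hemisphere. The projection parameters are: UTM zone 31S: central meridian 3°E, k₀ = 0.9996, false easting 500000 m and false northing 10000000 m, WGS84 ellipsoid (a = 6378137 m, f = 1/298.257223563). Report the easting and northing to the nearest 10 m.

Zone 31 central meridian λ₀ = 6×31 − 183 = 3°; Δλ = -2.4827°.
Transverse Mercator on WGS84 with k₀ = 0.9996 gives E = 353671.332 m, N = 3557675.878 m.

E 353670 m, N 3557680 m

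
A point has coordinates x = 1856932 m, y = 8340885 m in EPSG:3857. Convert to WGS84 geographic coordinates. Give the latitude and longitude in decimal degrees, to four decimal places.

R = 6378137 m. λ = x/R = 16.68110397°.
φ = 2·arctan(exp(y/R)) − 90° = 2·arctan(3.69777) − 90° = 59.73459969°.

lat 59.7346°, lon 16.6811°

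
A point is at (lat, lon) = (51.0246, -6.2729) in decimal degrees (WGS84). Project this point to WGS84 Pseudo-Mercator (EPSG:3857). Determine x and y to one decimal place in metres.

x -698296.0 m, y 6625646.3 m

Web Mercator is spherical with R = a = 6378137 m.
x = R·λ = 6378137 × -0.109482759 = -698296.034 m.
y = R·ln tan(π/4 + φ/2) = 6378137 × 1.038805898 = 6625646.332 m.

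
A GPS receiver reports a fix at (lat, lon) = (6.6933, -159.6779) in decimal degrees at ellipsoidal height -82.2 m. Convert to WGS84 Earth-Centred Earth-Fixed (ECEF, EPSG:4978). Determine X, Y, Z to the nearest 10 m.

WGS84: a = 6378137 m, e² = 0.006694380; N(φ) = a/√(1−e²sin²φ) = 6378427.043 m.
X = (N+h)·cosφ·cosλ = -5940558.058 m; Y = (N+h)·cosφ·sinλ = -2200084.442 m; Z = (N(1−e²)+h)·sinφ = 738448.582 m.

X -5940560 m, Y -2200080 m, Z 738450 m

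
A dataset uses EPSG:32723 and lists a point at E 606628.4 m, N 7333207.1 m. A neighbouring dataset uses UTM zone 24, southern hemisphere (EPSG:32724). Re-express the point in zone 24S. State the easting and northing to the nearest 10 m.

UTM 23S → geographic: φ = -24.10989984°, λ = -43.95080036°.
UTM 24S (λ₀ = -39°) forward: E = -3542.975 m, N = 7324704.312 m.

E -3540 m, N 7324700 m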